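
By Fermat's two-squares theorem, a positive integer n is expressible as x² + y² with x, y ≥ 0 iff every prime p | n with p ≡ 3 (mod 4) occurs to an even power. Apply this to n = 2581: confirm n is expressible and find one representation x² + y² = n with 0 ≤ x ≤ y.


Step 1: Factor n = 2581 = 29 · 89.
Step 2: Check the mod-4 condition on each prime factor: 29 ≡ 1 (mod 4), exponent 1; 89 ≡ 1 (mod 4), exponent 1.
All primes ≡ 3 (mod 4) appear to even exponent (or don't appear), so by the two-squares theorem n IS expressible as a sum of two squares.
Step 3: Build a representation. Here n = 29 · 89 is a product of primes ≡ 1 (mod 4). Each prime p ≡ 1 (mod 4) is itself a sum of two squares; find a² by testing p − a² for a perfect square:
  29: 29 − 1² = 28, 29 − 2² = 25 = 5² ⇒ 29 = 2² + 5².
  89: 89 − 1² = 88, 89 − 2² = 85, 89 − 3² = 80, 89 − 4² = 73, 89 − 5² = 64 = 8² ⇒ 89 = 5² + 8².
  Combine using the Brahmagupta–Fibonacci identity (a² + b²)(c² + d²) = (ac − bd)² + (ad + bc)² = (ac + bd)² + (ad − bc)²:
  29 · 89 = 2581: from (2² + 5²)(5² + 8²), take (2·5 − 5·8, 2·8 + 5·5) = (10 − 40, 16 + 25) = (-30, 41); dropping signs (only squares matter) gives (30, 41); check 30² + 41² = 900 + 1681 = 2581 ✓.
Step 4: Order so x ≤ y and verify: 30² + 41² = 900 + 1681 = 2581 = n. ✓

n = 2581 = 30² + 41² (one valid representation with x ≤ y).


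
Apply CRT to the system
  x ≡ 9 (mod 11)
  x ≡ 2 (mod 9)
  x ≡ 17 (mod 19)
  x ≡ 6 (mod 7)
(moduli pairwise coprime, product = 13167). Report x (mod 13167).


Product of moduli M = 11 · 9 · 19 · 7 = 13167.
Merge one congruence at a time:
  Start: x ≡ 9 (mod 11).
  Combine with x ≡ 2 (mod 9); new modulus lcm = 99.
    Write x = 9 + 11·t and substitute into x ≡ 2 (mod 9): 11·t ≡ 2 − 9 = -7 (mod 9).
    Reduce coefficients mod 9: 2·t ≡ 2 (mod 9).
    The inverse of 2 mod 9 is 5 (since 2·5 = 10 = 1·9 + 1), so t ≡ 5·2 = 10 ≡ 1 (mod 9).
    Then x = 9 + 11·1 = 20, valid modulo lcm(11, 9) = 99: x ≡ 20 (mod 99).
  Combine with x ≡ 17 (mod 19); new modulus lcm = 1881.
    Write x = 20 + 99·t and substitute into x ≡ 17 (mod 19): 99·t ≡ 17 − 20 = -3 (mod 19).
    Reduce coefficients mod 19: 4·t ≡ 16 (mod 19).
    The inverse of 4 mod 19 is 5 (since 4·5 = 20 = 1·19 + 1), so t ≡ 5·16 = 80 ≡ 4 (mod 19).
    Then x = 20 + 99·4 = 416, valid modulo lcm(99, 19) = 1881: x ≡ 416 (mod 1881).
  Combine with x ≡ 6 (mod 7); new modulus lcm = 13167.
    Write x = 416 + 1881·t and substitute into x ≡ 6 (mod 7): 1881·t ≡ 6 − 416 = -410 (mod 7).
    Reduce coefficients mod 7: 5·t ≡ 3 (mod 7).
    The inverse of 5 mod 7 is 3 (since 5·3 = 15 = 2·7 + 1), so t ≡ 3·3 = 9 ≡ 2 (mod 7).
    Then x = 416 + 1881·2 = 4178, valid modulo lcm(1881, 7) = 13167: x ≡ 4178 (mod 13167).
Verify against each original: 4178 mod 11 = 9, 4178 mod 9 = 2, 4178 mod 19 = 17, 4178 mod 7 = 6.

x ≡ 4178 (mod 13167).


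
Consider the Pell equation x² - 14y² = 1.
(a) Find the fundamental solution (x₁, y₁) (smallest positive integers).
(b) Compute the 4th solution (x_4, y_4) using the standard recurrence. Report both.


Step 1: Find the fundamental solution (x₁, y₁) of x² - 14y² = 1.
  Expand √14 as a continued fraction. a₀ = ⌊√14⌋ = 3; iterate m_{k+1} = d_k·a_k − m_k, d_{k+1} = (14 − m_{k+1}²)/d_k, a_{k+1} = ⌊(a₀ + m_{k+1})/d_{k+1}⌋ (starting m₀ = 0, d₀ = 1), with convergents p_k = a_k·p_{k-1} + p_{k-2}, q_k = a_k·q_{k-1} + q_{k-2} (p₋₁ = 1, q₋₁ = 0):
  k = 0: a₀ = 3; p₀/q₀ = 3/1; p₀² − 14·q₀² = 9 − 14 = -5.
  k = 1: m = 3, d = 5, a = ⌊(3 + 3)/5⌋ = 1; p/q = (1·3 + 1)/(1·1 + 0) = 4/1; p² − 14·q² = 16 − 14 = 2.
  k = 2: m = 2, d = 2, a = ⌊(3 + 2)/2⌋ = 2; p/q = (2·4 + 3)/(2·1 + 1) = 11/3; p² − 14·q² = 121 − 126 = -5.
  k = 3: m = 2, d = 5, a = ⌊(3 + 2)/5⌋ = 1; p/q = (1·11 + 4)/(1·3 + 1) = 15/4; p² − 14·q² = 225 − 224 = 1.
  The first convergent with p² − 14·q² = 1 gives the fundamental solution (x₁, y₁) = (15, 4).
Step 2: Apply the recurrence (x_{n+1}, y_{n+1}) = (x₁x_n + 14y₁y_n, x₁y_n + y₁x_n) repeatedly.
  From (x_1, y_1) = (15, 4): x_2 = 15·15 + 14·4·4 = 449; y_2 = 15·4 + 4·15 = 120.
  From (x_2, y_2) = (449, 120): x_3 = 15·449 + 14·4·120 = 13455; y_3 = 15·120 + 4·449 = 3596.
  From (x_3, y_3) = (13455, 3596): x_4 = 15·13455 + 14·4·3596 = 403201; y_4 = 15·3596 + 4·13455 = 107760.
Step 3: Verify x_4² - 14·y_4² = 162571046401 - 162571046400 = 1 (should be 1). ✓

(x_1, y_1) = (15, 4); (x_4, y_4) = (403201, 107760).


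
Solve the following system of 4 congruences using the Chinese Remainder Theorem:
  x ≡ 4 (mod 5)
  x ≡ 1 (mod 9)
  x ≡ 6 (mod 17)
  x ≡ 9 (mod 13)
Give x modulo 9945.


Product of moduli M = 5 · 9 · 17 · 13 = 9945.
Merge one congruence at a time:
  Start: x ≡ 4 (mod 5).
  Combine with x ≡ 1 (mod 9); new modulus lcm = 45.
    Write x = 4 + 5·t and substitute into x ≡ 1 (mod 9): 5·t ≡ 1 − 4 = -3 (mod 9).
    Reduce coefficients mod 9: 5·t ≡ 6 (mod 9).
    The inverse of 5 mod 9 is 2 (since 5·2 = 10 = 1·9 + 1), so t ≡ 2·6 = 12 ≡ 3 (mod 9).
    Then x = 4 + 5·3 = 19, valid modulo lcm(5, 9) = 45: x ≡ 19 (mod 45).
  Combine with x ≡ 6 (mod 17); new modulus lcm = 765.
    Write x = 19 + 45·t and substitute into x ≡ 6 (mod 17): 45·t ≡ 6 − 19 = -13 (mod 17).
    Reduce coefficients mod 17: 11·t ≡ 4 (mod 17).
    The inverse of 11 mod 17 is 14 (since 11·14 = 154 = 9·17 + 1), so t ≡ 14·4 = 56 ≡ 5 (mod 17).
    Then x = 19 + 45·5 = 244, valid modulo lcm(45, 17) = 765: x ≡ 244 (mod 765).
  Combine with x ≡ 9 (mod 13); new modulus lcm = 9945.
    Write x = 244 + 765·t and substitute into x ≡ 9 (mod 13): 765·t ≡ 9 − 244 = -235 (mod 13).
    Reduce coefficients mod 13: 11·t ≡ 12 (mod 13).
    The inverse of 11 mod 13 is 6 (since 11·6 = 66 = 5·13 + 1), so t ≡ 6·12 = 72 ≡ 7 (mod 13).
    Then x = 244 + 765·7 = 5599, valid modulo lcm(765, 13) = 9945: x ≡ 5599 (mod 9945).
Verify against each original: 5599 mod 5 = 4, 5599 mod 9 = 1, 5599 mod 17 = 6, 5599 mod 13 = 9.

x ≡ 5599 (mod 9945).


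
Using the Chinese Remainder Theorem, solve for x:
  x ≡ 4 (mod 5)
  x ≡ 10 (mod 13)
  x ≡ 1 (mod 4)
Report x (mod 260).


Moduli 5, 13, 4 are pairwise coprime; by CRT there is a unique solution modulo M = 5 · 13 · 4 = 260.
Solve pairwise, accumulating the modulus:
  Start with x ≡ 4 (mod 5).
  Combine with x ≡ 10 (mod 13): since gcd(5, 13) = 1, we get a unique residue mod 65.
    Write x = 4 + 5·t and substitute into x ≡ 10 (mod 13): 5·t ≡ 10 − 4 = 6 (mod 13).
    The inverse of 5 mod 13 is 8 (since 5·8 = 40 = 3·13 + 1), so t ≡ 8·6 = 48 ≡ 9 (mod 13).
    Then x = 4 + 5·9 = 49, valid modulo lcm(5, 13) = 65: x ≡ 49 (mod 65).
  Combine with x ≡ 1 (mod 4): since gcd(65, 4) = 1, we get a unique residue mod 260.
    Write x = 49 + 65·t and substitute into x ≡ 1 (mod 4): 65·t ≡ 1 − 49 = -48 (mod 4).
    Reduce coefficients mod 4: 1·t ≡ 0 (mod 4).
    So t ≡ 0 (mod 4).
    Then x = 49 + 65·0 = 49, valid modulo lcm(65, 4) = 260: x ≡ 49 (mod 260).
Verify: 49 mod 5 = 4 ✓, 49 mod 13 = 10 ✓, 49 mod 4 = 1 ✓.

x ≡ 49 (mod 260).


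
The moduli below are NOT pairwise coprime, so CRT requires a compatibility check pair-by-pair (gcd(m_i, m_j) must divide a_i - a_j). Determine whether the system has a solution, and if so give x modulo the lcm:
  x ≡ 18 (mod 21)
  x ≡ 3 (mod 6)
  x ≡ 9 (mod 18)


Moduli 21, 6, 18 are not pairwise coprime, so CRT works modulo lcm(m_i) when all pairwise compatibility conditions hold.
Pairwise compatibility: gcd(m_i, m_j) must divide a_i - a_j for every pair.
Merge one congruence at a time:
  Start: x ≡ 18 (mod 21).
  Combine with x ≡ 3 (mod 6): gcd(21, 6) = 3; 3 - 18 = -15, which IS divisible by 3, so compatible.
    Write x = 18 + 21·t and substitute into x ≡ 3 (mod 6): 21·t ≡ 3 − 18 = -15 (mod 6).
    Divide the congruence (and modulus) by g = 3: 7·t ≡ -5 (mod 2).
    Reduce coefficients mod 2: 1·t ≡ 1 (mod 2).
    So t ≡ 1 (mod 2).
    Then x = 18 + 21·1 = 39, valid modulo lcm(21, 6) = 42: x ≡ 39 (mod 42).
  Combine with x ≡ 9 (mod 18): gcd(42, 18) = 6; 9 - 39 = -30, which IS divisible by 6, so compatible.
    Write x = 39 + 42·t and substitute into x ≡ 9 (mod 18): 42·t ≡ 9 − 39 = -30 (mod 18).
    Divide the congruence (and modulus) by g = 6: 7·t ≡ -5 (mod 3).
    Reduce coefficients mod 3: 1·t ≡ 1 (mod 3).
    So t ≡ 1 (mod 3).
    Then x = 39 + 42·1 = 81, valid modulo lcm(42, 18) = 126: x ≡ 81 (mod 126).
Verify: 81 mod 21 = 18, 81 mod 6 = 3, 81 mod 18 = 9.

x ≡ 81 (mod 126).


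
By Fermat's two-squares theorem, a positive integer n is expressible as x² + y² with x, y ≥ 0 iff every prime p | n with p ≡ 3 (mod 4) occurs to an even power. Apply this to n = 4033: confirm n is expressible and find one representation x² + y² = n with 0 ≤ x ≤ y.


Step 1: Factor n = 4033 = 37 · 109.
Step 2: Check the mod-4 condition on each prime factor: 37 ≡ 1 (mod 4), exponent 1; 109 ≡ 1 (mod 4), exponent 1.
All primes ≡ 3 (mod 4) appear to even exponent (or don't appear), so by the two-squares theorem n IS expressible as a sum of two squares.
Step 3: Build a representation. Here n = 37 · 109 is a product of primes ≡ 1 (mod 4). Each prime p ≡ 1 (mod 4) is itself a sum of two squares; find a² by testing p − a² for a perfect square:
  37: 37 − 1² = 36 = 6² ⇒ 37 = 1² + 6².
  109: 109 − 1² = 108, 109 − 2² = 105, 109 − 3² = 100 = 10² ⇒ 109 = 3² + 10².
  Combine using the Brahmagupta–Fibonacci identity (a² + b²)(c² + d²) = (ac − bd)² + (ad + bc)² = (ac + bd)² + (ad − bc)²:
  37 · 109 = 4033: from (1² + 6²)(3² + 10²), take (1·3 − 6·10, 1·10 + 6·3) = (3 − 60, 10 + 18) = (-57, 28); dropping signs (only squares matter) gives (57, 28); check 57² + 28² = 3249 + 784 = 4033 ✓.
Step 4: Order so x ≤ y and verify: 28² + 57² = 784 + 3249 = 4033 = n. ✓

n = 4033 = 28² + 57² (one valid representation with x ≤ y).


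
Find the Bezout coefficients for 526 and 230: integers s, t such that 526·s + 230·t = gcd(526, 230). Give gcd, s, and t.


Euclidean algorithm on (526, 230) — divide until remainder is 0:
  526 = 2 · 230 + 66
  230 = 3 · 66 + 32
  66 = 2 · 32 + 2
  32 = 16 · 2 + 0
gcd(526, 230) = 2.
Track Bezout coefficients alongside the remainders: start with r₀ = 526 = a·1 + b·0 (s = 1, t = 0) and r₁ = 230 = a·0 + b·1 (s = 0, t = 1); each new remainder r_{k+1} = r_{k-1} − q_k·r_k inherits s_{k+1} = s_{k-1} − q_k·s_k, t_{k+1} = t_{k-1} − q_k·t_k, so r_k = a·s_k + b·t_k at every step:
  q = 2: r = 66, s = 1 − 2·0 = 1, t = 0 − 2·1 = -2  (check: 526·1 + 230·(-2) = 66)
  q = 3: r = 32, s = 0 − 3·1 = -3, t = 1 − 3·(-2) = 7  (check: 526·(-3) + 230·7 = 32)
  q = 2: r = 2, s = 1 − 2·(-3) = 7, t = -2 − 2·7 = -16  (check: 526·7 + 230·(-16) = 2)
The row with r = 2 (the gcd) gives the Bezout coefficients s = 7, t = -16.
Result: 526 · (7) + 230 · (-16) = 2.

gcd(526, 230) = 2; s = 7, t = -16 (check: 526·7 + 230·(-16) = 2).


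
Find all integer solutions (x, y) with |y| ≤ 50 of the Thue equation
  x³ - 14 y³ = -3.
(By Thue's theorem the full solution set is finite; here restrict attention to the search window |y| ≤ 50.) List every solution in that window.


The equation is x³ - 14y³ = -3. For fixed y, x³ = 14·y³ − 3, so a solution requires the RHS to be a perfect cube.
Strategy: iterate y from -50 to 50, compute RHS = 14·y³ − 3, and check whether it is a (positive or negative) perfect cube.
Check small values of y:
  y = 0: RHS = -3 is not a perfect cube.
  y = 1: RHS = 11 is not a perfect cube.
  y = -1: RHS = -17 is not a perfect cube.
  y = 2: RHS = 109 is not a perfect cube.
  y = -2: RHS = -115 is not a perfect cube.
  y = 3: RHS = 375 is not a perfect cube.
  y = -3: RHS = -381 is not a perfect cube.
Continuing the search up to |y| = 50 finds no solutions either.
No (x, y) in the scanned range satisfies the equation.

No integer solutions with |y| ≤ 50.


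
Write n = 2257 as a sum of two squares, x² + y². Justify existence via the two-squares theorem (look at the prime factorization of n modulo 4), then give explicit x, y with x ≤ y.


Step 1: Factor n = 2257 = 37 · 61.
Step 2: Check the mod-4 condition on each prime factor: 37 ≡ 1 (mod 4), exponent 1; 61 ≡ 1 (mod 4), exponent 1.
All primes ≡ 3 (mod 4) appear to even exponent (or don't appear), so by the two-squares theorem n IS expressible as a sum of two squares.
Step 3: Build a representation. Here n = 37 · 61 is a product of primes ≡ 1 (mod 4). Each prime p ≡ 1 (mod 4) is itself a sum of two squares; find a² by testing p − a² for a perfect square:
  37: 37 − 1² = 36 = 6² ⇒ 37 = 1² + 6².
  61: 61 − 1² = 60, 61 − 2² = 57, 61 − 3² = 52, 61 − 4² = 45, 61 − 5² = 36 = 6² ⇒ 61 = 5² + 6².
  Combine using the Brahmagupta–Fibonacci identity (a² + b²)(c² + d²) = (ac − bd)² + (ad + bc)² = (ac + bd)² + (ad − bc)²:
  37 · 61 = 2257: from (1² + 6²)(5² + 6²), take (1·5 − 6·6, 1·6 + 6·5) = (5 − 36, 6 + 30) = (-31, 36); dropping signs (only squares matter) gives (31, 36); check 31² + 36² = 961 + 1296 = 2257 ✓.
Step 4: Order so x ≤ y and verify: 31² + 36² = 961 + 1296 = 2257 = n. ✓

n = 2257 = 31² + 36² (one valid representation with x ≤ y).


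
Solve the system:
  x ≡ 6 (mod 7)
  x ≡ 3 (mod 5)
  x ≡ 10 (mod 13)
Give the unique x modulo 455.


Moduli 7, 5, 13 are pairwise coprime; by CRT there is a unique solution modulo M = 7 · 5 · 13 = 455.
Solve pairwise, accumulating the modulus:
  Start with x ≡ 6 (mod 7).
  Combine with x ≡ 3 (mod 5): since gcd(7, 5) = 1, we get a unique residue mod 35.
    Write x = 6 + 7·t and substitute into x ≡ 3 (mod 5): 7·t ≡ 3 − 6 = -3 (mod 5).
    Reduce coefficients mod 5: 2·t ≡ 2 (mod 5).
    The inverse of 2 mod 5 is 3 (since 2·3 = 6 = 1·5 + 1), so t ≡ 3·2 = 6 ≡ 1 (mod 5).
    Then x = 6 + 7·1 = 13, valid modulo lcm(7, 5) = 35: x ≡ 13 (mod 35).
  Combine with x ≡ 10 (mod 13): since gcd(35, 13) = 1, we get a unique residue mod 455.
    Write x = 13 + 35·t and substitute into x ≡ 10 (mod 13): 35·t ≡ 10 − 13 = -3 (mod 13).
    Reduce coefficients mod 13: 9·t ≡ 10 (mod 13).
    The inverse of 9 mod 13 is 3 (since 9·3 = 27 = 2·13 + 1), so t ≡ 3·10 = 30 ≡ 4 (mod 13).
    Then x = 13 + 35·4 = 153, valid modulo lcm(35, 13) = 455: x ≡ 153 (mod 455).
Verify: 153 mod 7 = 6 ✓, 153 mod 5 = 3 ✓, 153 mod 13 = 10 ✓.

x ≡ 153 (mod 455).


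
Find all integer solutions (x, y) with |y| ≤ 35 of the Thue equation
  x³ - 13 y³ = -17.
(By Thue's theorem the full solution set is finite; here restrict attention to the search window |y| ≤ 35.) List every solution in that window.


The equation is x³ - 13y³ = -17. For fixed y, x³ = 13·y³ − 17, so a solution requires the RHS to be a perfect cube.
Strategy: iterate y from -35 to 35, compute RHS = 13·y³ − 17, and check whether it is a (positive or negative) perfect cube.
Check small values of y:
  y = 0: RHS = -17 is not a perfect cube.
  y = 1: RHS = -4 is not a perfect cube.
  y = -1: RHS = -30 is not a perfect cube.
  y = 2: RHS = 87 is not a perfect cube.
  y = -2: RHS = -121 is not a perfect cube.
  y = 3: RHS = 334 is not a perfect cube.
  y = -3: RHS = -368 is not a perfect cube.
Continuing the search up to |y| = 35 finds no solutions either.
No (x, y) in the scanned range satisfies the equation.

No integer solutions with |y| ≤ 35.


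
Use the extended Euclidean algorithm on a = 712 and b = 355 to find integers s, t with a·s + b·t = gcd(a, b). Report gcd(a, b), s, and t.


Euclidean algorithm on (712, 355) — divide until remainder is 0:
  712 = 2 · 355 + 2
  355 = 177 · 2 + 1
  2 = 2 · 1 + 0
gcd(712, 355) = 1.
Track Bezout coefficients alongside the remainders: start with r₀ = 712 = a·1 + b·0 (s = 1, t = 0) and r₁ = 355 = a·0 + b·1 (s = 0, t = 1); each new remainder r_{k+1} = r_{k-1} − q_k·r_k inherits s_{k+1} = s_{k-1} − q_k·s_k, t_{k+1} = t_{k-1} − q_k·t_k, so r_k = a·s_k + b·t_k at every step:
  q = 2: r = 2, s = 1 − 2·0 = 1, t = 0 − 2·1 = -2  (check: 712·1 + 355·(-2) = 2)
  q = 177: r = 1, s = 0 − 177·1 = -177, t = 1 − 177·(-2) = 355  (check: 712·(-177) + 355·355 = 1)
The row with r = 1 (the gcd) gives the Bezout coefficients s = -177, t = 355.
Result: 712 · (-177) + 355 · (355) = 1.

gcd(712, 355) = 1; s = -177, t = 355 (check: 712·(-177) + 355·355 = 1).


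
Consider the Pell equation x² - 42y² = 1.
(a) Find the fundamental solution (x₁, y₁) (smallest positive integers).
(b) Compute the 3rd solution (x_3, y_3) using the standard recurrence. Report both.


Step 1: Find the fundamental solution (x₁, y₁) of x² - 42y² = 1.
  Expand √42 as a continued fraction. a₀ = ⌊√42⌋ = 6; iterate m_{k+1} = d_k·a_k − m_k, d_{k+1} = (42 − m_{k+1}²)/d_k, a_{k+1} = ⌊(a₀ + m_{k+1})/d_{k+1}⌋ (starting m₀ = 0, d₀ = 1), with convergents p_k = a_k·p_{k-1} + p_{k-2}, q_k = a_k·q_{k-1} + q_{k-2} (p₋₁ = 1, q₋₁ = 0):
  k = 0: a₀ = 6; p₀/q₀ = 6/1; p₀² − 42·q₀² = 36 − 42 = -6.
  k = 1: m = 6, d = 6, a = ⌊(6 + 6)/6⌋ = 2; p/q = (2·6 + 1)/(2·1 + 0) = 13/2; p² − 42·q² = 169 − 168 = 1.
  The first convergent with p² − 42·q² = 1 gives the fundamental solution (x₁, y₁) = (13, 2).
Step 2: Apply the recurrence (x_{n+1}, y_{n+1}) = (x₁x_n + 42y₁y_n, x₁y_n + y₁x_n) repeatedly.
  From (x_1, y_1) = (13, 2): x_2 = 13·13 + 42·2·2 = 337; y_2 = 13·2 + 2·13 = 52.
  From (x_2, y_2) = (337, 52): x_3 = 13·337 + 42·2·52 = 8749; y_3 = 13·52 + 2·337 = 1350.
Step 3: Verify x_3² - 42·y_3² = 76545001 - 76545000 = 1 (should be 1). ✓

(x_1, y_1) = (13, 2); (x_3, y_3) = (8749, 1350).


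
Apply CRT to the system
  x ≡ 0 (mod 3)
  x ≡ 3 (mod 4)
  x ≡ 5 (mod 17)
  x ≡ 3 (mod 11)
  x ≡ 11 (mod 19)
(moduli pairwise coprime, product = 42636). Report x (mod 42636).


Product of moduli M = 3 · 4 · 17 · 11 · 19 = 42636.
Merge one congruence at a time:
  Start: x ≡ 0 (mod 3).
  Combine with x ≡ 3 (mod 4); new modulus lcm = 12.
    Write x = 0 + 3·t and substitute into x ≡ 3 (mod 4): 3·t ≡ 3 − 0 = 3 (mod 4).
    The inverse of 3 mod 4 is 3 (since 3·3 = 9 = 2·4 + 1), so t ≡ 3·3 = 9 ≡ 1 (mod 4).
    Then x = 0 + 3·1 = 3, valid modulo lcm(3, 4) = 12: x ≡ 3 (mod 12).
  Combine with x ≡ 5 (mod 17); new modulus lcm = 204.
    Write x = 3 + 12·t and substitute into x ≡ 5 (mod 17): 12·t ≡ 5 − 3 = 2 (mod 17).
    The inverse of 12 mod 17 is 10 (since 12·10 = 120 = 7·17 + 1), so t ≡ 10·2 = 20 ≡ 3 (mod 17).
    Then x = 3 + 12·3 = 39, valid modulo lcm(12, 17) = 204: x ≡ 39 (mod 204).
  Combine with x ≡ 3 (mod 11); new modulus lcm = 2244.
    Write x = 39 + 204·t and substitute into x ≡ 3 (mod 11): 204·t ≡ 3 − 39 = -36 (mod 11).
    Reduce coefficients mod 11: 6·t ≡ 8 (mod 11).
    The inverse of 6 mod 11 is 2 (since 6·2 = 12 = 1·11 + 1), so t ≡ 2·8 = 16 ≡ 5 (mod 11).
    Then x = 39 + 204·5 = 1059, valid modulo lcm(204, 11) = 2244: x ≡ 1059 (mod 2244).
  Combine with x ≡ 11 (mod 19); new modulus lcm = 42636.
    Write x = 1059 + 2244·t and substitute into x ≡ 11 (mod 19): 2244·t ≡ 11 − 1059 = -1048 (mod 19).
    Reduce coefficients mod 19: 2·t ≡ 16 (mod 19).
    The inverse of 2 mod 19 is 10 (since 2·10 = 20 = 1·19 + 1), so t ≡ 10·16 = 160 ≡ 8 (mod 19).
    Then x = 1059 + 2244·8 = 19011, valid modulo lcm(2244, 19) = 42636: x ≡ 19011 (mod 42636).
Verify against each original: 19011 mod 3 = 0, 19011 mod 4 = 3, 19011 mod 17 = 5, 19011 mod 11 = 3, 19011 mod 19 = 11.

x ≡ 19011 (mod 42636).


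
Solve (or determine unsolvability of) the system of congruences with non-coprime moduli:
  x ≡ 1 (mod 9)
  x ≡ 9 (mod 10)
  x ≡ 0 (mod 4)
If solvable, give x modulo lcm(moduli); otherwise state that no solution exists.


Moduli 9, 10, 4 are not pairwise coprime, so CRT works modulo lcm(m_i) when all pairwise compatibility conditions hold.
Pairwise compatibility: gcd(m_i, m_j) must divide a_i - a_j for every pair.
Merge one congruence at a time:
  Start: x ≡ 1 (mod 9).
  Combine with x ≡ 9 (mod 10): gcd(9, 10) = 1; 9 - 1 = 8, which IS divisible by 1, so compatible.
    Write x = 1 + 9·t and substitute into x ≡ 9 (mod 10): 9·t ≡ 9 − 1 = 8 (mod 10).
    The inverse of 9 mod 10 is 9 (since 9·9 = 81 = 8·10 + 1), so t ≡ 9·8 = 72 ≡ 2 (mod 10).
    Then x = 1 + 9·2 = 19, valid modulo lcm(9, 10) = 90: x ≡ 19 (mod 90).
  Combine with x ≡ 0 (mod 4): gcd(90, 4) = 2, and 0 - 19 = -19 is NOT divisible by 2.
    ⇒ system is inconsistent (no integer solution).

No solution (the system is inconsistent).


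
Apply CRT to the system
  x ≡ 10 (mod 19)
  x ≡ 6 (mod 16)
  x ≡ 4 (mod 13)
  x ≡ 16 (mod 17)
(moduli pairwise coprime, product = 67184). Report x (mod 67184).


Product of moduli M = 19 · 16 · 13 · 17 = 67184.
Merge one congruence at a time:
  Start: x ≡ 10 (mod 19).
  Combine with x ≡ 6 (mod 16); new modulus lcm = 304.
    Write x = 10 + 19·t and substitute into x ≡ 6 (mod 16): 19·t ≡ 6 − 10 = -4 (mod 16).
    Reduce coefficients mod 16: 3·t ≡ 12 (mod 16).
    The inverse of 3 mod 16 is 11 (since 3·11 = 33 = 2·16 + 1), so t ≡ 11·12 = 132 ≡ 4 (mod 16).
    Then x = 10 + 19·4 = 86, valid modulo lcm(19, 16) = 304: x ≡ 86 (mod 304).
  Combine with x ≡ 4 (mod 13); new modulus lcm = 3952.
    Write x = 86 + 304·t and substitute into x ≡ 4 (mod 13): 304·t ≡ 4 − 86 = -82 (mod 13).
    Reduce coefficients mod 13: 5·t ≡ 9 (mod 13).
    The inverse of 5 mod 13 is 8 (since 5·8 = 40 = 3·13 + 1), so t ≡ 8·9 = 72 ≡ 7 (mod 13).
    Then x = 86 + 304·7 = 2214, valid modulo lcm(304, 13) = 3952: x ≡ 2214 (mod 3952).
  Combine with x ≡ 16 (mod 17); new modulus lcm = 67184.
    Write x = 2214 + 3952·t and substitute into x ≡ 16 (mod 17): 3952·t ≡ 16 − 2214 = -2198 (mod 17).
    Reduce coefficients mod 17: 8·t ≡ 12 (mod 17).
    The inverse of 8 mod 17 is 15 (since 8·15 = 120 = 7·17 + 1), so t ≡ 15·12 = 180 ≡ 10 (mod 17).
    Then x = 2214 + 3952·10 = 41734, valid modulo lcm(3952, 17) = 67184: x ≡ 41734 (mod 67184).
Verify against each original: 41734 mod 19 = 10, 41734 mod 16 = 6, 41734 mod 13 = 4, 41734 mod 17 = 16.

x ≡ 41734 (mod 67184).


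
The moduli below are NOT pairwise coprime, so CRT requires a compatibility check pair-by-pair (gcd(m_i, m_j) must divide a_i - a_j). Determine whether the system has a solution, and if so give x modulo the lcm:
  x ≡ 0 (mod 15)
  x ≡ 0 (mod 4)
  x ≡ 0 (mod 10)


Moduli 15, 4, 10 are not pairwise coprime, so CRT works modulo lcm(m_i) when all pairwise compatibility conditions hold.
Pairwise compatibility: gcd(m_i, m_j) must divide a_i - a_j for every pair.
Merge one congruence at a time:
  Start: x ≡ 0 (mod 15).
  Combine with x ≡ 0 (mod 4): gcd(15, 4) = 1; 0 - 0 = 0, which IS divisible by 1, so compatible.
    Write x = 0 + 15·t and substitute into x ≡ 0 (mod 4): 15·t ≡ 0 − 0 = 0 (mod 4).
    Reduce coefficients mod 4: 3·t ≡ 0 (mod 4).
    The inverse of 3 mod 4 is 3 (since 3·3 = 9 = 2·4 + 1), so t ≡ 3·0 = 0 ≡ 0 (mod 4).
    Then x = 0 + 15·0 = 0, valid modulo lcm(15, 4) = 60: x ≡ 0 (mod 60).
  Combine with x ≡ 0 (mod 10): gcd(60, 10) = 10; 0 - 0 = 0, which IS divisible by 10, so compatible.
    Write x = 0 + 60·t and substitute into x ≡ 0 (mod 10): 60·t ≡ 0 − 0 = 0 (mod 10).
    Divide the congruence (and modulus) by g = 10: 6·t ≡ 0 (mod 1).
    Modulo 1 every t works; take t = 0.
    Then x = 0 + 60·0 = 0, valid modulo lcm(60, 10) = 60: x ≡ 0 (mod 60).
Verify: 0 mod 15 = 0, 0 mod 4 = 0, 0 mod 10 = 0.

x ≡ 0 (mod 60).


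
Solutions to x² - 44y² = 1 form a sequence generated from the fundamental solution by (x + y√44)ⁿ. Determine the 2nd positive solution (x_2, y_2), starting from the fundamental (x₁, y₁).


Step 1: Find the fundamental solution (x₁, y₁) of x² - 44y² = 1.
  Expand √44 as a continued fraction. a₀ = ⌊√44⌋ = 6; iterate m_{k+1} = d_k·a_k − m_k, d_{k+1} = (44 − m_{k+1}²)/d_k, a_{k+1} = ⌊(a₀ + m_{k+1})/d_{k+1}⌋ (starting m₀ = 0, d₀ = 1), with convergents p_k = a_k·p_{k-1} + p_{k-2}, q_k = a_k·q_{k-1} + q_{k-2} (p₋₁ = 1, q₋₁ = 0):
  k = 0: a₀ = 6; p₀/q₀ = 6/1; p₀² − 44·q₀² = 36 − 44 = -8.
  k = 1: m = 6, d = 8, a = ⌊(6 + 6)/8⌋ = 1; p/q = (1·6 + 1)/(1·1 + 0) = 7/1; p² − 44·q² = 49 − 44 = 5.
  k = 2: m = 2, d = 5, a = ⌊(6 + 2)/5⌋ = 1; p/q = (1·7 + 6)/(1·1 + 1) = 13/2; p² − 44·q² = 169 − 176 = -7.
  k = 3: m = 3, d = 7, a = ⌊(6 + 3)/7⌋ = 1; p/q = (1·13 + 7)/(1·2 + 1) = 20/3; p² − 44·q² = 400 − 396 = 4.
  k = 4: m = 4, d = 4, a = ⌊(6 + 4)/4⌋ = 2; p/q = (2·20 + 13)/(2·3 + 2) = 53/8; p² − 44·q² = 2809 − 2816 = -7.
  k = 5: m = 4, d = 7, a = ⌊(6 + 4)/7⌋ = 1; p/q = (1·53 + 20)/(1·8 + 3) = 73/11; p² − 44·q² = 5329 − 5324 = 5.
  k = 6: m = 3, d = 5, a = ⌊(6 + 3)/5⌋ = 1; p/q = (1·73 + 53)/(1·11 + 8) = 126/19; p² − 44·q² = 15876 − 15884 = -8.
  k = 7: m = 2, d = 8, a = ⌊(6 + 2)/8⌋ = 1; p/q = (1·126 + 73)/(1·19 + 11) = 199/30; p² − 44·q² = 39601 − 39600 = 1.
  The first convergent with p² − 44·q² = 1 gives the fundamental solution (x₁, y₁) = (199, 30).
Step 2: Apply the recurrence (x_{n+1}, y_{n+1}) = (x₁x_n + 44y₁y_n, x₁y_n + y₁x_n) repeatedly.
  From (x_1, y_1) = (199, 30): x_2 = 199·199 + 44·30·30 = 79201; y_2 = 199·30 + 30·199 = 11940.
Step 3: Verify x_2² - 44·y_2² = 6272798401 - 6272798400 = 1 (should be 1). ✓

(x_1, y_1) = (199, 30); (x_2, y_2) = (79201, 11940).


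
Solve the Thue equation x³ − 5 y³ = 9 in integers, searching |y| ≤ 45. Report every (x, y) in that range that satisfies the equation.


The equation is x³ - 5y³ = 9. For fixed y, x³ = 5·y³ + 9, so a solution requires the RHS to be a perfect cube.
Strategy: iterate y from -45 to 45, compute RHS = 5·y³ + 9, and check whether it is a (positive or negative) perfect cube.
Check small values of y:
  y = 0: RHS = 9 is not a perfect cube.
  y = 1: RHS = 14 is not a perfect cube.
  y = -1: RHS = 4 is not a perfect cube.
  y = 2: RHS = 49 is not a perfect cube.
  y = -2: RHS = -31 is not a perfect cube.
  y = 3: RHS = 144 is not a perfect cube.
  y = -3: RHS = -126 is not a perfect cube.
Continuing the search up to |y| = 45 finds no solutions either.
No (x, y) in the scanned range satisfies the equation.

No integer solutions with |y| ≤ 45.


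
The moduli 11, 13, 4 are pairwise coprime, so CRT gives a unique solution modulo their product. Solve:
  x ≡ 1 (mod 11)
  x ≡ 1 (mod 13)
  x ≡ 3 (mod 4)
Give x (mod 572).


Moduli 11, 13, 4 are pairwise coprime; by CRT there is a unique solution modulo M = 11 · 13 · 4 = 572.
Solve pairwise, accumulating the modulus:
  Start with x ≡ 1 (mod 11).
  Combine with x ≡ 1 (mod 13): since gcd(11, 13) = 1, we get a unique residue mod 143.
    Write x = 1 + 11·t and substitute into x ≡ 1 (mod 13): 11·t ≡ 1 − 1 = 0 (mod 13).
    The inverse of 11 mod 13 is 6 (since 11·6 = 66 = 5·13 + 1), so t ≡ 6·0 = 0 ≡ 0 (mod 13).
    Then x = 1 + 11·0 = 1, valid modulo lcm(11, 13) = 143: x ≡ 1 (mod 143).
  Combine with x ≡ 3 (mod 4): since gcd(143, 4) = 1, we get a unique residue mod 572.
    Write x = 1 + 143·t and substitute into x ≡ 3 (mod 4): 143·t ≡ 3 − 1 = 2 (mod 4).
    Reduce coefficients mod 4: 3·t ≡ 2 (mod 4).
    The inverse of 3 mod 4 is 3 (since 3·3 = 9 = 2·4 + 1), so t ≡ 3·2 = 6 ≡ 2 (mod 4).
    Then x = 1 + 143·2 = 287, valid modulo lcm(143, 4) = 572: x ≡ 287 (mod 572).
Verify: 287 mod 11 = 1 ✓, 287 mod 13 = 1 ✓, 287 mod 4 = 3 ✓.

x ≡ 287 (mod 572).


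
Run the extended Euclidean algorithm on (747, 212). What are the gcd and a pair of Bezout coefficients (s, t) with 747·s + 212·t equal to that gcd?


Euclidean algorithm on (747, 212) — divide until remainder is 0:
  747 = 3 · 212 + 111
  212 = 1 · 111 + 101
  111 = 1 · 101 + 10
  101 = 10 · 10 + 1
  10 = 10 · 1 + 0
gcd(747, 212) = 1.
Track Bezout coefficients alongside the remainders: start with r₀ = 747 = a·1 + b·0 (s = 1, t = 0) and r₁ = 212 = a·0 + b·1 (s = 0, t = 1); each new remainder r_{k+1} = r_{k-1} − q_k·r_k inherits s_{k+1} = s_{k-1} − q_k·s_k, t_{k+1} = t_{k-1} − q_k·t_k, so r_k = a·s_k + b·t_k at every step:
  q = 3: r = 111, s = 1 − 3·0 = 1, t = 0 − 3·1 = -3  (check: 747·1 + 212·(-3) = 111)
  q = 1: r = 101, s = 0 − 1·1 = -1, t = 1 − 1·(-3) = 4  (check: 747·(-1) + 212·4 = 101)
  q = 1: r = 10, s = 1 − 1·(-1) = 2, t = -3 − 1·4 = -7  (check: 747·2 + 212·(-7) = 10)
  q = 10: r = 1, s = -1 − 10·2 = -21, t = 4 − 10·(-7) = 74  (check: 747·(-21) + 212·74 = 1)
The row with r = 1 (the gcd) gives the Bezout coefficients s = -21, t = 74.
Result: 747 · (-21) + 212 · (74) = 1.

gcd(747, 212) = 1; s = -21, t = 74 (check: 747·(-21) + 212·74 = 1).


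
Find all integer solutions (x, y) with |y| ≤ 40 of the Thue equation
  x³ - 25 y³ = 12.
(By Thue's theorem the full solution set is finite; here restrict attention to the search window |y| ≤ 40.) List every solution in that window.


The equation is x³ - 25y³ = 12. For fixed y, x³ = 25·y³ + 12, so a solution requires the RHS to be a perfect cube.
Strategy: iterate y from -40 to 40, compute RHS = 25·y³ + 12, and check whether it is a (positive or negative) perfect cube.
Check small values of y:
  y = 0: RHS = 12 is not a perfect cube.
  y = 1: RHS = 37 is not a perfect cube.
  y = -1: RHS = -13 is not a perfect cube.
  y = 2: RHS = 212 is not a perfect cube.
  y = -2: RHS = -188 is not a perfect cube.
  y = 3: RHS = 687 is not a perfect cube.
  y = -3: RHS = -663 is not a perfect cube.
Continuing the search up to |y| = 40 finds no solutions either.
No (x, y) in the scanned range satisfies the equation.

No integer solutions with |y| ≤ 40.


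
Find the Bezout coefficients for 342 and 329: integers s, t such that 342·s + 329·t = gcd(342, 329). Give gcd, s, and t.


Euclidean algorithm on (342, 329) — divide until remainder is 0:
  342 = 1 · 329 + 13
  329 = 25 · 13 + 4
  13 = 3 · 4 + 1
  4 = 4 · 1 + 0
gcd(342, 329) = 1.
Track Bezout coefficients alongside the remainders: start with r₀ = 342 = a·1 + b·0 (s = 1, t = 0) and r₁ = 329 = a·0 + b·1 (s = 0, t = 1); each new remainder r_{k+1} = r_{k-1} − q_k·r_k inherits s_{k+1} = s_{k-1} − q_k·s_k, t_{k+1} = t_{k-1} − q_k·t_k, so r_k = a·s_k + b·t_k at every step:
  q = 1: r = 13, s = 1 − 1·0 = 1, t = 0 − 1·1 = -1  (check: 342·1 + 329·(-1) = 13)
  q = 25: r = 4, s = 0 − 25·1 = -25, t = 1 − 25·(-1) = 26  (check: 342·(-25) + 329·26 = 4)
  q = 3: r = 1, s = 1 − 3·(-25) = 76, t = -1 − 3·26 = -79  (check: 342·76 + 329·(-79) = 1)
The row with r = 1 (the gcd) gives the Bezout coefficients s = 76, t = -79.
Result: 342 · (76) + 329 · (-79) = 1.

gcd(342, 329) = 1; s = 76, t = -79 (check: 342·76 + 329·(-79) = 1).


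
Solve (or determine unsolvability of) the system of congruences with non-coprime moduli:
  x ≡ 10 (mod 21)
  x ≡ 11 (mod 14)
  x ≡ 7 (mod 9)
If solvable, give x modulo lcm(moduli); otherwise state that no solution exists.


Moduli 21, 14, 9 are not pairwise coprime, so CRT works modulo lcm(m_i) when all pairwise compatibility conditions hold.
Pairwise compatibility: gcd(m_i, m_j) must divide a_i - a_j for every pair.
Merge one congruence at a time:
  Start: x ≡ 10 (mod 21).
  Combine with x ≡ 11 (mod 14): gcd(21, 14) = 7, and 11 - 10 = 1 is NOT divisible by 7.
    ⇒ system is inconsistent (no integer solution).

No solution (the system is inconsistent).


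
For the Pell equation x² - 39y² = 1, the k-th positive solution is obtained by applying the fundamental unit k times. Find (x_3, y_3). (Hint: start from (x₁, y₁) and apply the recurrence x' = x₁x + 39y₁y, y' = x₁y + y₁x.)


Step 1: Find the fundamental solution (x₁, y₁) of x² - 39y² = 1.
  Expand √39 as a continued fraction. a₀ = ⌊√39⌋ = 6; iterate m_{k+1} = d_k·a_k − m_k, d_{k+1} = (39 − m_{k+1}²)/d_k, a_{k+1} = ⌊(a₀ + m_{k+1})/d_{k+1}⌋ (starting m₀ = 0, d₀ = 1), with convergents p_k = a_k·p_{k-1} + p_{k-2}, q_k = a_k·q_{k-1} + q_{k-2} (p₋₁ = 1, q₋₁ = 0):
  k = 0: a₀ = 6; p₀/q₀ = 6/1; p₀² − 39·q₀² = 36 − 39 = -3.
  k = 1: m = 6, d = 3, a = ⌊(6 + 6)/3⌋ = 4; p/q = (4·6 + 1)/(4·1 + 0) = 25/4; p² − 39·q² = 625 − 624 = 1.
  The first convergent with p² − 39·q² = 1 gives the fundamental solution (x₁, y₁) = (25, 4).
Step 2: Apply the recurrence (x_{n+1}, y_{n+1}) = (x₁x_n + 39y₁y_n, x₁y_n + y₁x_n) repeatedly.
  From (x_1, y_1) = (25, 4): x_2 = 25·25 + 39·4·4 = 1249; y_2 = 25·4 + 4·25 = 200.
  From (x_2, y_2) = (1249, 200): x_3 = 25·1249 + 39·4·200 = 62425; y_3 = 25·200 + 4·1249 = 9996.
Step 3: Verify x_3² - 39·y_3² = 3896880625 - 3896880624 = 1 (should be 1). ✓

(x_1, y_1) = (25, 4); (x_3, y_3) = (62425, 9996).


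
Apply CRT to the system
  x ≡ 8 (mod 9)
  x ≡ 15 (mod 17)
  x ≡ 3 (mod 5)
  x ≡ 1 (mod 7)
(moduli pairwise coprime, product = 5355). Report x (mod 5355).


Product of moduli M = 9 · 17 · 5 · 7 = 5355.
Merge one congruence at a time:
  Start: x ≡ 8 (mod 9).
  Combine with x ≡ 15 (mod 17); new modulus lcm = 153.
    Write x = 8 + 9·t and substitute into x ≡ 15 (mod 17): 9·t ≡ 15 − 8 = 7 (mod 17).
    The inverse of 9 mod 17 is 2 (since 9·2 = 18 = 1·17 + 1), so t ≡ 2·7 = 14 ≡ 14 (mod 17).
    Then x = 8 + 9·14 = 134, valid modulo lcm(9, 17) = 153: x ≡ 134 (mod 153).
  Combine with x ≡ 3 (mod 5); new modulus lcm = 765.
    Write x = 134 + 153·t and substitute into x ≡ 3 (mod 5): 153·t ≡ 3 − 134 = -131 (mod 5).
    Reduce coefficients mod 5: 3·t ≡ 4 (mod 5).
    The inverse of 3 mod 5 is 2 (since 3·2 = 6 = 1·5 + 1), so t ≡ 2·4 = 8 ≡ 3 (mod 5).
    Then x = 134 + 153·3 = 593, valid modulo lcm(153, 5) = 765: x ≡ 593 (mod 765).
  Combine with x ≡ 1 (mod 7); new modulus lcm = 5355.
    Write x = 593 + 765·t and substitute into x ≡ 1 (mod 7): 765·t ≡ 1 − 593 = -592 (mod 7).
    Reduce coefficients mod 7: 2·t ≡ 3 (mod 7).
    The inverse of 2 mod 7 is 4 (since 2·4 = 8 = 1·7 + 1), so t ≡ 4·3 = 12 ≡ 5 (mod 7).
    Then x = 593 + 765·5 = 4418, valid modulo lcm(765, 7) = 5355: x ≡ 4418 (mod 5355).
Verify against each original: 4418 mod 9 = 8, 4418 mod 17 = 15, 4418 mod 5 = 3, 4418 mod 7 = 1.

x ≡ 4418 (mod 5355).


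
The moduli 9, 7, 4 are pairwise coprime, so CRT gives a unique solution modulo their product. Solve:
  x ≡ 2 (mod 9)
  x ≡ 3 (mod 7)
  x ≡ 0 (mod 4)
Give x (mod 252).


Moduli 9, 7, 4 are pairwise coprime; by CRT there is a unique solution modulo M = 9 · 7 · 4 = 252.
Solve pairwise, accumulating the modulus:
  Start with x ≡ 2 (mod 9).
  Combine with x ≡ 3 (mod 7): since gcd(9, 7) = 1, we get a unique residue mod 63.
    Write x = 2 + 9·t and substitute into x ≡ 3 (mod 7): 9·t ≡ 3 − 2 = 1 (mod 7).
    Reduce coefficients mod 7: 2·t ≡ 1 (mod 7).
    The inverse of 2 mod 7 is 4 (since 2·4 = 8 = 1·7 + 1), so t ≡ 4·1 = 4 ≡ 4 (mod 7).
    Then x = 2 + 9·4 = 38, valid modulo lcm(9, 7) = 63: x ≡ 38 (mod 63).
  Combine with x ≡ 0 (mod 4): since gcd(63, 4) = 1, we get a unique residue mod 252.
    Write x = 38 + 63·t and substitute into x ≡ 0 (mod 4): 63·t ≡ 0 − 38 = -38 (mod 4).
    Reduce coefficients mod 4: 3·t ≡ 2 (mod 4).
    The inverse of 3 mod 4 is 3 (since 3·3 = 9 = 2·4 + 1), so t ≡ 3·2 = 6 ≡ 2 (mod 4).
    Then x = 38 + 63·2 = 164, valid modulo lcm(63, 4) = 252: x ≡ 164 (mod 252).
Verify: 164 mod 9 = 2 ✓, 164 mod 7 = 3 ✓, 164 mod 4 = 0 ✓.

x ≡ 164 (mod 252).


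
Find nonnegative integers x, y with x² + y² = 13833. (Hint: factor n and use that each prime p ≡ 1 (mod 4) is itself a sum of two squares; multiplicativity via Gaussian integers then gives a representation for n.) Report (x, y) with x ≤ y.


Step 1: Factor n = 13833 = 3^2 · 29 · 53.
Step 2: Check the mod-4 condition on each prime factor: 3 ≡ 3 (mod 4), exponent 2 (must be even); 29 ≡ 1 (mod 4), exponent 1; 53 ≡ 1 (mod 4), exponent 1.
All primes ≡ 3 (mod 4) appear to even exponent (or don't appear), so by the two-squares theorem n IS expressible as a sum of two squares.
Step 3: Build a representation. Group n = k² · m with k = 3 and m = 29 · 53 = 1537 (a product of primes ≡ 1 (mod 4)); a representation of m scales to one of n via (k·x)² + (k·y)² = k²(x² + y²). Each prime p ≡ 1 (mod 4) is itself a sum of two squares; find a² by testing p − a² for a perfect square:
  29: 29 − 1² = 28, 29 − 2² = 25 = 5² ⇒ 29 = 2² + 5².
  53: 53 − 1² = 52, 53 − 2² = 49 = 7² ⇒ 53 = 2² + 7².
  Combine using the Brahmagupta–Fibonacci identity (a² + b²)(c² + d²) = (ac − bd)² + (ad + bc)² = (ac + bd)² + (ad − bc)²:
  29 · 53 = 1537: from (2² + 5²)(2² + 7²), take (2·2 − 5·7, 2·7 + 5·2) = (4 − 35, 14 + 10) = (-31, 24); dropping signs (only squares matter) gives (31, 24); check 31² + 24² = 961 + 576 = 1537 ✓.
  Scale by k = 3: (3·31, 3·24) = (93, 72).
Step 4: Order so x ≤ y and verify: 72² + 93² = 5184 + 8649 = 13833 = n. ✓

n = 13833 = 72² + 93² (one valid representation with x ≤ y).


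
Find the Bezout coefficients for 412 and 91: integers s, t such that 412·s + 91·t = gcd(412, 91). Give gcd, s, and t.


Euclidean algorithm on (412, 91) — divide until remainder is 0:
  412 = 4 · 91 + 48
  91 = 1 · 48 + 43
  48 = 1 · 43 + 5
  43 = 8 · 5 + 3
  5 = 1 · 3 + 2
  3 = 1 · 2 + 1
  2 = 2 · 1 + 0
gcd(412, 91) = 1.
Track Bezout coefficients alongside the remainders: start with r₀ = 412 = a·1 + b·0 (s = 1, t = 0) and r₁ = 91 = a·0 + b·1 (s = 0, t = 1); each new remainder r_{k+1} = r_{k-1} − q_k·r_k inherits s_{k+1} = s_{k-1} − q_k·s_k, t_{k+1} = t_{k-1} − q_k·t_k, so r_k = a·s_k + b·t_k at every step:
  q = 4: r = 48, s = 1 − 4·0 = 1, t = 0 − 4·1 = -4  (check: 412·1 + 91·(-4) = 48)
  q = 1: r = 43, s = 0 − 1·1 = -1, t = 1 − 1·(-4) = 5  (check: 412·(-1) + 91·5 = 43)
  q = 1: r = 5, s = 1 − 1·(-1) = 2, t = -4 − 1·5 = -9  (check: 412·2 + 91·(-9) = 5)
  q = 8: r = 3, s = -1 − 8·2 = -17, t = 5 − 8·(-9) = 77  (check: 412·(-17) + 91·77 = 3)
  q = 1: r = 2, s = 2 − 1·(-17) = 19, t = -9 − 1·77 = -86  (check: 412·19 + 91·(-86) = 2)
  q = 1: r = 1, s = -17 − 1·19 = -36, t = 77 − 1·(-86) = 163  (check: 412·(-36) + 91·163 = 1)
The row with r = 1 (the gcd) gives the Bezout coefficients s = -36, t = 163.
Result: 412 · (-36) + 91 · (163) = 1.

gcd(412, 91) = 1; s = -36, t = 163 (check: 412·(-36) + 91·163 = 1).


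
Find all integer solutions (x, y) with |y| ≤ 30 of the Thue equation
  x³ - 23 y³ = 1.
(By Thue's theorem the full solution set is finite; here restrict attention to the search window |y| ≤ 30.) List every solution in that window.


The equation is x³ - 23y³ = 1. For fixed y, x³ = 23·y³ + 1, so a solution requires the RHS to be a perfect cube.
Strategy: iterate y from -30 to 30, compute RHS = 23·y³ + 1, and check whether it is a (positive or negative) perfect cube.
Check small values of y:
  y = 0: RHS = 1 = (1)³ ⇒ x = 1 works.
  y = 1: RHS = 24 is not a perfect cube.
  y = -1: RHS = -22 is not a perfect cube.
  y = 2: RHS = 185 is not a perfect cube.
  y = -2: RHS = -183 is not a perfect cube.
  y = 3: RHS = 622 is not a perfect cube.
  y = -3: RHS = -620 is not a perfect cube.
Continuing the search up to |y| = 30 finds no further solutions beyond those listed.
Collected solutions: (1, 0).

Solutions (with |y| ≤ 30): (1, 0).


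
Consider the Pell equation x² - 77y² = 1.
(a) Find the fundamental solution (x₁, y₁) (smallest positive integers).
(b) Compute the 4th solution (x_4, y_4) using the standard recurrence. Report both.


Step 1: Find the fundamental solution (x₁, y₁) of x² - 77y² = 1.
  Expand √77 as a continued fraction. a₀ = ⌊√77⌋ = 8; iterate m_{k+1} = d_k·a_k − m_k, d_{k+1} = (77 − m_{k+1}²)/d_k, a_{k+1} = ⌊(a₀ + m_{k+1})/d_{k+1}⌋ (starting m₀ = 0, d₀ = 1), with convergents p_k = a_k·p_{k-1} + p_{k-2}, q_k = a_k·q_{k-1} + q_{k-2} (p₋₁ = 1, q₋₁ = 0):
  k = 0: a₀ = 8; p₀/q₀ = 8/1; p₀² − 77·q₀² = 64 − 77 = -13.
  k = 1: m = 8, d = 13, a = ⌊(8 + 8)/13⌋ = 1; p/q = (1·8 + 1)/(1·1 + 0) = 9/1; p² − 77·q² = 81 − 77 = 4.
  k = 2: m = 5, d = 4, a = ⌊(8 + 5)/4⌋ = 3; p/q = (3·9 + 8)/(3·1 + 1) = 35/4; p² − 77·q² = 1225 − 1232 = -7.
  k = 3: m = 7, d = 7, a = ⌊(8 + 7)/7⌋ = 2; p/q = (2·35 + 9)/(2·4 + 1) = 79/9; p² − 77·q² = 6241 − 6237 = 4.
  k = 4: m = 7, d = 4, a = ⌊(8 + 7)/4⌋ = 3; p/q = (3·79 + 35)/(3·9 + 4) = 272/31; p² − 77·q² = 73984 − 73997 = -13.
  k = 5: m = 5, d = 13, a = ⌊(8 + 5)/13⌋ = 1; p/q = (1·272 + 79)/(1·31 + 9) = 351/40; p² − 77·q² = 123201 − 123200 = 1.
  The first convergent with p² − 77·q² = 1 gives the fundamental solution (x₁, y₁) = (351, 40).
Step 2: Apply the recurrence (x_{n+1}, y_{n+1}) = (x₁x_n + 77y₁y_n, x₁y_n + y₁x_n) repeatedly.
  From (x_1, y_1) = (351, 40): x_2 = 351·351 + 77·40·40 = 246401; y_2 = 351·40 + 40·351 = 28080.
  From (x_2, y_2) = (246401, 28080): x_3 = 351·246401 + 77·40·28080 = 172973151; y_3 = 351·28080 + 40·246401 = 19712120.
  From (x_3, y_3) = (172973151, 19712120): x_4 = 351·172973151 + 77·40·19712120 = 121426905601; y_4 = 351·19712120 + 40·172973151 = 13837880160.
Step 3: Verify x_4² - 77·y_4² = 14744493403834165171201 - 14744493403834165171200 = 1 (should be 1). ✓

(x_1, y_1) = (351, 40); (x_4, y_4) = (121426905601, 13837880160).
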